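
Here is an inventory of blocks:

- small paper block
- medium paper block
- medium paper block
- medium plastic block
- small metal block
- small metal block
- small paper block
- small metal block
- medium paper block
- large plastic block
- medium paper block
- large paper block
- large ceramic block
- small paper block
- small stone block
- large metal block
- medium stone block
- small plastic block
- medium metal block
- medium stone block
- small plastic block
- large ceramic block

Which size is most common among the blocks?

small

Counts by size: small 9, medium 8, large 5.
The maximum is 9, held uniquely by small.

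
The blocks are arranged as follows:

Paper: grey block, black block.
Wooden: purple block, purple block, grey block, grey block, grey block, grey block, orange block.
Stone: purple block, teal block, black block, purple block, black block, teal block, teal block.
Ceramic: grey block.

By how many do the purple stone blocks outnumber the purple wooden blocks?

0

purple stone blocks: 2.
purple wooden blocks: 2.
2 − 2 = 0.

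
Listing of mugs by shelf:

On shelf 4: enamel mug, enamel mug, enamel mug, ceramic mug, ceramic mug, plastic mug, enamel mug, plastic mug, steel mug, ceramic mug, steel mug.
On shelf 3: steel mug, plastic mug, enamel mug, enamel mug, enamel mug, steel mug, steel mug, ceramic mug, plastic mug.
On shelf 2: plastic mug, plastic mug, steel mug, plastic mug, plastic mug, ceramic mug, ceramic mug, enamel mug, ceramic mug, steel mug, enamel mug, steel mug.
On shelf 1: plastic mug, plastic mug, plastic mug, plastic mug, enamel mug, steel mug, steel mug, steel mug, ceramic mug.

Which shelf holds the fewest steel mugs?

shelf 4

Counts by shelf (restricted to steel mugs): shelf 1→3, shelf 2→3, shelf 3→3, shelf 4→2.
The minimum is 2, held uniquely by shelf 4.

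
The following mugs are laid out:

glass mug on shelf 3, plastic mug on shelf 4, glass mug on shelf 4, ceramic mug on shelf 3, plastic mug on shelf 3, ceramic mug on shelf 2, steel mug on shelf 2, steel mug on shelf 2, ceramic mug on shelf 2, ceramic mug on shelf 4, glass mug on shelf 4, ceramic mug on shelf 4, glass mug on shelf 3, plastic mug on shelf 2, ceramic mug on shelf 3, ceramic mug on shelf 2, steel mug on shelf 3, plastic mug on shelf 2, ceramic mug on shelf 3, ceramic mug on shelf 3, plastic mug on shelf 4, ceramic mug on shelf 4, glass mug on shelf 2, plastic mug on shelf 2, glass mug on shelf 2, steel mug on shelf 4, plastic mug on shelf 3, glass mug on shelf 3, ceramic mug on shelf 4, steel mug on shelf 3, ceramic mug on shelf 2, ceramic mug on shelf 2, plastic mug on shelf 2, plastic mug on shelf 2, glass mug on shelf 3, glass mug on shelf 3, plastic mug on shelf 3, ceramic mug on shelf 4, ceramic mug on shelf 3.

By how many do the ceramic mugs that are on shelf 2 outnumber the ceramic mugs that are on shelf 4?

0

ceramic mugs on shelf 2: 5.
ceramic mugs on shelf 4: 5.
5 − 5 = 0.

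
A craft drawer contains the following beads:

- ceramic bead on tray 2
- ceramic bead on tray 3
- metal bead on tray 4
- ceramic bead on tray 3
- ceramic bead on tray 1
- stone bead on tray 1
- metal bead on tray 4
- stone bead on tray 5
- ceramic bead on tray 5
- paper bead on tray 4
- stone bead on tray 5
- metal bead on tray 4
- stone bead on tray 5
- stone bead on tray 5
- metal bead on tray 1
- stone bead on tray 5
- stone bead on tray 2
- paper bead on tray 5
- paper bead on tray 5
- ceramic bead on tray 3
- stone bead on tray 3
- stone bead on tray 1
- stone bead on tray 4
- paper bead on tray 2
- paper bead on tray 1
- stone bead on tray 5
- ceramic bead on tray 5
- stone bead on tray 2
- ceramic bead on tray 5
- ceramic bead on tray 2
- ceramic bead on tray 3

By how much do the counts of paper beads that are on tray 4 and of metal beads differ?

paper beads on tray 4: 1. metal beads: 4.
|1 − 4| = 4 − 1 = 3.

3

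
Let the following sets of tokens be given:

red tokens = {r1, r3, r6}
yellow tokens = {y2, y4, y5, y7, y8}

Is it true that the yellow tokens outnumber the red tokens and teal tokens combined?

True

There are 5 yellow tokens.
red tokens: 3; teal tokens: 0; combined: 3 + 0 = 3.
The claim requires 5 > 3, which holds.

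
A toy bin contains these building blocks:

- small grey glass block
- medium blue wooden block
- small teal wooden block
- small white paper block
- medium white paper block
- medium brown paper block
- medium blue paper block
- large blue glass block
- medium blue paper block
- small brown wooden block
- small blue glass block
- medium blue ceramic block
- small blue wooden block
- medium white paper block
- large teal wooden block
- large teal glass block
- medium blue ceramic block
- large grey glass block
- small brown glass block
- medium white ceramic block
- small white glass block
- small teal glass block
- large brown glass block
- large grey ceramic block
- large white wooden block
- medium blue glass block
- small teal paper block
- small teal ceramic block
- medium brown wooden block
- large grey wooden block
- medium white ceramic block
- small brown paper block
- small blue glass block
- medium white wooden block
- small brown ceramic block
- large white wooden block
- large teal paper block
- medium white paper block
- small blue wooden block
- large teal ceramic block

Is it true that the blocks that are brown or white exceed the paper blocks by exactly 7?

blocks that are brown or white: 17.
paper blocks: 10.
The claim requires 17 − 10 (= 7) to equal 7, which holds.

True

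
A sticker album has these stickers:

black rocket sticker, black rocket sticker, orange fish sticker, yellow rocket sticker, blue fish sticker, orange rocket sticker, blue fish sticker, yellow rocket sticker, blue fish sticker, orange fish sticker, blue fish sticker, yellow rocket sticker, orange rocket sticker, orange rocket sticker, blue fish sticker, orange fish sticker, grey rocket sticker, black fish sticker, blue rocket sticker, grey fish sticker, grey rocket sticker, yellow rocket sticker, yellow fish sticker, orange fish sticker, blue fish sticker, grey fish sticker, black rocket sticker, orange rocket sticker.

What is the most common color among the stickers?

Counts by color: orange 8, blue 7, yellow 5, grey 4, black 4.
The maximum is 8, held uniquely by orange.

orange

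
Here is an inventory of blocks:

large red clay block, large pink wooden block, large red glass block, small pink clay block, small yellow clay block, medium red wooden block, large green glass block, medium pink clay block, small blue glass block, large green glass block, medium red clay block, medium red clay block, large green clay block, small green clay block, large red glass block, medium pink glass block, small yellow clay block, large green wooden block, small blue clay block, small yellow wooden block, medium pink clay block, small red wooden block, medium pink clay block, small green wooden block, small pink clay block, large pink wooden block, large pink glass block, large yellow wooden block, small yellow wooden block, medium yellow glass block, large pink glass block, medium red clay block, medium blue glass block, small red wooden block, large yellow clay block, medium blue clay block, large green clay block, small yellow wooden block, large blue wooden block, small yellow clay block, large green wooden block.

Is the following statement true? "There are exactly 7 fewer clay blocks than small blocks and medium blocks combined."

clay blocks: 18.
small blocks: 14; medium blocks: 11; combined: 14 + 11 = 25.
The claim requires 25 − 18 (= 7) to equal 7, which holds.

True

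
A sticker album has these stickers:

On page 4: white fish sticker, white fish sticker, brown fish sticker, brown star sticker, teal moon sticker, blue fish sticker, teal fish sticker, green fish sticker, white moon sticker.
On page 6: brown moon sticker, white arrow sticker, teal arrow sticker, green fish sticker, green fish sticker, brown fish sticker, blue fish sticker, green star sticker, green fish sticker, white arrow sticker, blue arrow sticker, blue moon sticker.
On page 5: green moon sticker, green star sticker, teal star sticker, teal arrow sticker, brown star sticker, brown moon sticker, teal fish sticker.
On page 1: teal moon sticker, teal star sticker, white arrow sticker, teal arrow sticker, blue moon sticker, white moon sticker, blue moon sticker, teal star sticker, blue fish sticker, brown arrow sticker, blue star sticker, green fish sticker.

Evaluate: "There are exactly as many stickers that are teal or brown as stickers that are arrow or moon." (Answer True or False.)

False

|stickers that are teal or brown| = 17.
|stickers that are arrow or moon| = 18.
The claim requires 17 = 18, which does not hold.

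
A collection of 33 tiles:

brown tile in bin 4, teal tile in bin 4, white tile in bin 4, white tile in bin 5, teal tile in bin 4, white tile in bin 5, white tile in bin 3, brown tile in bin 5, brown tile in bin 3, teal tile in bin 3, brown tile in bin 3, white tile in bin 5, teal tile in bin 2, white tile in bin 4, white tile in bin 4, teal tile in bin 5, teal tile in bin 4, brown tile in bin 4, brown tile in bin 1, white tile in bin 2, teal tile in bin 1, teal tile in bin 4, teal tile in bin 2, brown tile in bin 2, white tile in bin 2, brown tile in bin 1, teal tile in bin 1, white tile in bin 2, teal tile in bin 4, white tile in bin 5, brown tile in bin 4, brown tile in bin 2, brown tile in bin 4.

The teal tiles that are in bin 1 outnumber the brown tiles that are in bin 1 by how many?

0

teal tiles in bin 1: 2.
brown tiles in bin 1: 2.
2 − 2 = 0.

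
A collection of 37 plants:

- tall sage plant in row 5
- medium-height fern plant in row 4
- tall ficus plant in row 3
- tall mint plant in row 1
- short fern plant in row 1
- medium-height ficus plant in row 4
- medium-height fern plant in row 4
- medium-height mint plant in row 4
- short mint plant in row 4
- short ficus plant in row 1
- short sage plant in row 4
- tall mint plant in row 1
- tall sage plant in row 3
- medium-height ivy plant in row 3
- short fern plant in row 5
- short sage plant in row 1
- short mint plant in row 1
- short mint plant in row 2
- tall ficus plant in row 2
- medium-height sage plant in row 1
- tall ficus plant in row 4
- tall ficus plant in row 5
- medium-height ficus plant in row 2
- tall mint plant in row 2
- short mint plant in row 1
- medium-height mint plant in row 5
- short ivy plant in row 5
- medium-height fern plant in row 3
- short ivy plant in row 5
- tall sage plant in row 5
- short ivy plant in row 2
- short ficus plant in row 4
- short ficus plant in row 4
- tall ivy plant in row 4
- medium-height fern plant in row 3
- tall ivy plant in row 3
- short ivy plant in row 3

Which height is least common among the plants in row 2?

medium-height

Counts by height (restricted to plants in row 2): tall 2, short 2, medium-height 1.
The minimum is 1, held uniquely by medium-height.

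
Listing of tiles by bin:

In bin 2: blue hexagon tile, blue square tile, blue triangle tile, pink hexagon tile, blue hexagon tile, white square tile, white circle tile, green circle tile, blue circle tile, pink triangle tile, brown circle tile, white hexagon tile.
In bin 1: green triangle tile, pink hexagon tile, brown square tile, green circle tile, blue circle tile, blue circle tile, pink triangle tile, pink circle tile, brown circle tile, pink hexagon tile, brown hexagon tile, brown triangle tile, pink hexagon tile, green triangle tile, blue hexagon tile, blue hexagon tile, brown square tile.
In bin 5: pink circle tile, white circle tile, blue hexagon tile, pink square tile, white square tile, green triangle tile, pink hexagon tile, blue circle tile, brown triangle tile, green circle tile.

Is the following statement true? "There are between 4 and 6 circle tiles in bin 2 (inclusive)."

|circle tiles in bin 2| = 4.
The claim requires 4 ≤ 4 ≤ 6, which holds.

True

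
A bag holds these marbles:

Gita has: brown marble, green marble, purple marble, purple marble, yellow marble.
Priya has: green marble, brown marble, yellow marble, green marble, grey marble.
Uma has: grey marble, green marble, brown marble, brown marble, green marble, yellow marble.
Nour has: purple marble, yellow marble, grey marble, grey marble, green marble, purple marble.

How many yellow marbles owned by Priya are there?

1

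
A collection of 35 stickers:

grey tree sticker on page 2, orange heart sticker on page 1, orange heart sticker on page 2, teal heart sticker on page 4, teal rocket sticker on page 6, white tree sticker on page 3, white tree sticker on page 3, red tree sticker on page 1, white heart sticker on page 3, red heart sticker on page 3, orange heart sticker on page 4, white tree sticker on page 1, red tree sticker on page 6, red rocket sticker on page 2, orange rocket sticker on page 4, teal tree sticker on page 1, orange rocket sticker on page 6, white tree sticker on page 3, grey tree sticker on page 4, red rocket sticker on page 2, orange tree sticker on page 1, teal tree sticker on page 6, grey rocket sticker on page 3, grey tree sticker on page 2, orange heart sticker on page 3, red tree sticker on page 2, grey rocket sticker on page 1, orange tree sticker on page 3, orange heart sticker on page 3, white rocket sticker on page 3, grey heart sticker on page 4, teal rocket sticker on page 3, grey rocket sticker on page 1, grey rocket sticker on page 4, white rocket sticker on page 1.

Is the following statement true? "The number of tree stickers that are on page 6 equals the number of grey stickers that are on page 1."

tree stickers on page 6: 2.
grey stickers on page 1: 2.
The claim requires 2 = 2, which holds.

True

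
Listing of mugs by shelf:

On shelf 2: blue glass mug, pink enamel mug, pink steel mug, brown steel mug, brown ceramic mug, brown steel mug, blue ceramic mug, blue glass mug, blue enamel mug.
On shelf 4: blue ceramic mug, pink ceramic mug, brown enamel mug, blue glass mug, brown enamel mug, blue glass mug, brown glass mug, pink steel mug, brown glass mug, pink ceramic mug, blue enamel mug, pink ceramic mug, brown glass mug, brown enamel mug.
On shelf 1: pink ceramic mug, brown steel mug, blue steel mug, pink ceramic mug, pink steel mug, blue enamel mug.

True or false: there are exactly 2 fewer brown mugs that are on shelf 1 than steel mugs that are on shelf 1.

There is 1 brown mug on shelf 1.
There are 3 steel mugs on shelf 1.
The claim requires 3 − 1 (= 2) to equal 2, which holds.

True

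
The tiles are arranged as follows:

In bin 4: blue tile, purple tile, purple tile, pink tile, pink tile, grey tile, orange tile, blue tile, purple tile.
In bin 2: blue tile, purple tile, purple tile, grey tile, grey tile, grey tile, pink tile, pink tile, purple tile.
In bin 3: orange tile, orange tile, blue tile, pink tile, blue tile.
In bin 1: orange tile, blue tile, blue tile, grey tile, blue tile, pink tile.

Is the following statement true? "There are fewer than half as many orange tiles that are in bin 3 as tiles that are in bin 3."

|orange tiles in bin 3| = 2.
|tiles in bin 3| = 5.
The claim requires 2 × 2 = 4 < 5, which holds.

True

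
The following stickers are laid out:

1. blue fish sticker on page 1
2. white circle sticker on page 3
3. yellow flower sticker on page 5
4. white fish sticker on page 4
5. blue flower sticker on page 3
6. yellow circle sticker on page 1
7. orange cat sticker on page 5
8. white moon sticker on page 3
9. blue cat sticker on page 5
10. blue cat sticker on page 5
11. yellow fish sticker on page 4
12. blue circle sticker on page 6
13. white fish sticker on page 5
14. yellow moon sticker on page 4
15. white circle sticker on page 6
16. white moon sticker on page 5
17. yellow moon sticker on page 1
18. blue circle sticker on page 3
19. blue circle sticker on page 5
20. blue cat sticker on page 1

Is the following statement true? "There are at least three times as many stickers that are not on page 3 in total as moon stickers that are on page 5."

True

stickers that are not on page 3: 16.
moon stickers on page 5: 1.
The claim requires 16 ≥ 3 × 1 = 3, which holds.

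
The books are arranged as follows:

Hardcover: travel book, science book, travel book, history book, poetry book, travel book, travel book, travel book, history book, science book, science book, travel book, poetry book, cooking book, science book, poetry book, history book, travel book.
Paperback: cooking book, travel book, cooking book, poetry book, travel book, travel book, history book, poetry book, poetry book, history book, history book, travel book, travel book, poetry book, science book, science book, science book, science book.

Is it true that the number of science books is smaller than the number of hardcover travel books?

|science books| = 8.
|hardcover travel books| = 7.
The claim requires 8 < 7, which does not hold.

False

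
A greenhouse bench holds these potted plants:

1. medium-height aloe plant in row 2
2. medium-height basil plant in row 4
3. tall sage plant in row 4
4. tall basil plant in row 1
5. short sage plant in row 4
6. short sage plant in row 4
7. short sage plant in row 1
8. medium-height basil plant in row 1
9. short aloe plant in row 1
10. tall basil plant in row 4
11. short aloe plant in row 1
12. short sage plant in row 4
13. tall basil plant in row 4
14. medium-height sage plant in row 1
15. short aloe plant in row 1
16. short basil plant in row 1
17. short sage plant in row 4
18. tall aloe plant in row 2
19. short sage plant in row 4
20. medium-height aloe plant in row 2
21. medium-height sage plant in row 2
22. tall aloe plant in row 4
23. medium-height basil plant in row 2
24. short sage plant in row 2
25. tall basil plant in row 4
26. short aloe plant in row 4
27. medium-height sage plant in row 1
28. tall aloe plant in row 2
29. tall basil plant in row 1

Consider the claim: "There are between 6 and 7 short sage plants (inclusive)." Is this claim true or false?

True

There are 7 short sage plants.
The claim requires 6 ≤ 7 ≤ 7, which holds.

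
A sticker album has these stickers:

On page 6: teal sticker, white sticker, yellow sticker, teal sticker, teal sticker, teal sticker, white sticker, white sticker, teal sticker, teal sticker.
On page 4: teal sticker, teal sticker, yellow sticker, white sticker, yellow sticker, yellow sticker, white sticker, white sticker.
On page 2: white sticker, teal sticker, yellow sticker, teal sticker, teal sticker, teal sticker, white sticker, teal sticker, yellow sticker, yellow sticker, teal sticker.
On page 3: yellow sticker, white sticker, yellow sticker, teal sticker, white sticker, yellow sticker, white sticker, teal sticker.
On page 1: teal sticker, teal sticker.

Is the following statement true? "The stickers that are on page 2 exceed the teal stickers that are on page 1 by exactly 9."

True

|stickers on page 2| = 11.
|teal stickers on page 1| = 2.
The claim requires 11 − 2 (= 9) to equal 9, which holds.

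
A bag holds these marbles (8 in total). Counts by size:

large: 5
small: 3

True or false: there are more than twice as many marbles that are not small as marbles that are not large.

False

|marbles that are not small| = 5.
|marbles that are not large| = 3.
The claim requires 5 > 2 × 3 = 6, which does not hold.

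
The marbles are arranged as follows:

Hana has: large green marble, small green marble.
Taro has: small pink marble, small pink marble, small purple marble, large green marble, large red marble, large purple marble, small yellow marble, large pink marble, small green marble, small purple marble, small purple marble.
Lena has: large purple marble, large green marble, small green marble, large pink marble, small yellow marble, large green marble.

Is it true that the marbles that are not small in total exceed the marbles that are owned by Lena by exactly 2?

False

marbles that are not small: 9.
marbles owned by Lena: 6.
The claim requires 9 − 6 (= 3) to equal 2, which does not hold.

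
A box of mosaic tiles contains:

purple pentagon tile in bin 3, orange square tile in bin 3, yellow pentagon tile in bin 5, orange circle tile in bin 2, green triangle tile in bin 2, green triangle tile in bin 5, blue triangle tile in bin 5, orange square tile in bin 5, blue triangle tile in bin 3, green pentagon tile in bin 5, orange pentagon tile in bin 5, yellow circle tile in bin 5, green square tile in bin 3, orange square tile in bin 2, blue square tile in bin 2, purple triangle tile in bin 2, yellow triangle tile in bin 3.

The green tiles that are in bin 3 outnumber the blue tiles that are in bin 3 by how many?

green tiles in bin 3: 1.
blue tiles in bin 3: 1.
1 − 1 = 0.

0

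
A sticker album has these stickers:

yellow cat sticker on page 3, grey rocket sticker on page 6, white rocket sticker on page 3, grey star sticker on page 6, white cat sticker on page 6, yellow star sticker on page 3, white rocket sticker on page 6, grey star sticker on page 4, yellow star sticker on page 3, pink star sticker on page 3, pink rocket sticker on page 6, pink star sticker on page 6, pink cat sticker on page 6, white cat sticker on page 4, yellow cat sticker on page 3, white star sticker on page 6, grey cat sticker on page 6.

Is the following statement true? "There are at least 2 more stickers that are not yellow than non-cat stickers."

True

stickers that are not yellow: 13.
non-cat stickers: 11.
The claim requires 13 − 11 = 2 ≥ 2, which holds.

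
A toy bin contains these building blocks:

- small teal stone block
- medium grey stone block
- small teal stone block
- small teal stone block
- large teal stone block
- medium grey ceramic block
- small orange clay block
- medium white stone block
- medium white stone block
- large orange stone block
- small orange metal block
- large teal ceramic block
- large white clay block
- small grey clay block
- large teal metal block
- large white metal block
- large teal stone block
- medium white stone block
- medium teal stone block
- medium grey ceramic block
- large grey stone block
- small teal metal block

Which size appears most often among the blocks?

Counts by size: large 8, small 7, medium 7.
The maximum is 8, held uniquely by large.

large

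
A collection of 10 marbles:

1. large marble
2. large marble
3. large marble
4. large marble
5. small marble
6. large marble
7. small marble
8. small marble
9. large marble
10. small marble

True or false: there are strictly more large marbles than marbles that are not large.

|large marbles| = 6.
|marbles that are not large| = 4.
The claim requires 6 > 4, which holds.

True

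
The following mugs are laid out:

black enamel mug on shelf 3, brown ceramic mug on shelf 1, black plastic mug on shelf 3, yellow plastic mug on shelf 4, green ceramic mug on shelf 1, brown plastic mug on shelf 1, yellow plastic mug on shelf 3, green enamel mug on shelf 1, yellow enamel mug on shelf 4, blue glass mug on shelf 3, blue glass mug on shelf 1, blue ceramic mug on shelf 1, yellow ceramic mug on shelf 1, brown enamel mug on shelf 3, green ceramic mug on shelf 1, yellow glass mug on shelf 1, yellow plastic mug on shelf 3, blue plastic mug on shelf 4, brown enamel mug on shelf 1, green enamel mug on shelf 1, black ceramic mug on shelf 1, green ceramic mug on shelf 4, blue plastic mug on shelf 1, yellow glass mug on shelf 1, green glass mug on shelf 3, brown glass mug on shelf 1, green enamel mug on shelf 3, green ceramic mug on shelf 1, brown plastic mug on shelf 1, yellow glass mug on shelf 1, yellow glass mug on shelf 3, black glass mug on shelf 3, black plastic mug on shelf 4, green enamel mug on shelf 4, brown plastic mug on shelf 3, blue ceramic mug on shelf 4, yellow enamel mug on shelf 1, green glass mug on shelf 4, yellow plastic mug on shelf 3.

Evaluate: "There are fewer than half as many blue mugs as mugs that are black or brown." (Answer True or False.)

False

There are 6 blue mugs.
There are 12 mugs that are black or brown.
The claim requires 2 × 6 = 12 < 12, which does not hold.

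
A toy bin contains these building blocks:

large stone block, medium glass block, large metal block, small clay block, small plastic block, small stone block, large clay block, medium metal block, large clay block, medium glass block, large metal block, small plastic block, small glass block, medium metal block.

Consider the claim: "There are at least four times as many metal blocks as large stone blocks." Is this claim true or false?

|metal blocks| = 4.
|large stone blocks| = 1.
The claim requires 4 ≥ 4 × 1 = 4, which holds.

True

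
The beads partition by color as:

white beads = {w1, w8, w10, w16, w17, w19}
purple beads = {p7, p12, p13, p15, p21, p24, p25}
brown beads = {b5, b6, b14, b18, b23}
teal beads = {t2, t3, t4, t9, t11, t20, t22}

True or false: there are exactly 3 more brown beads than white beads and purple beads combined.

brown beads: 5.
white beads: 6; purple beads: 7; combined: 6 + 7 = 13.
The claim requires 5 − 13 (= -8) to equal 3, which does not hold.

False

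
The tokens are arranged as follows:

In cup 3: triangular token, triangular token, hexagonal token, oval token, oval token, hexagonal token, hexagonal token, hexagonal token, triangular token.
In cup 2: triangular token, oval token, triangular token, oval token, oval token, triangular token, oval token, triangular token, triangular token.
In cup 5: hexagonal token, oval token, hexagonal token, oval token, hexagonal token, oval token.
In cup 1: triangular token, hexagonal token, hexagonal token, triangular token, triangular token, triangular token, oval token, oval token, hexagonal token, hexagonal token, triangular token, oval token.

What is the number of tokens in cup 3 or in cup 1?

in cup 1: 12; in cup 3: 9; together 12 + 9 = 21.

21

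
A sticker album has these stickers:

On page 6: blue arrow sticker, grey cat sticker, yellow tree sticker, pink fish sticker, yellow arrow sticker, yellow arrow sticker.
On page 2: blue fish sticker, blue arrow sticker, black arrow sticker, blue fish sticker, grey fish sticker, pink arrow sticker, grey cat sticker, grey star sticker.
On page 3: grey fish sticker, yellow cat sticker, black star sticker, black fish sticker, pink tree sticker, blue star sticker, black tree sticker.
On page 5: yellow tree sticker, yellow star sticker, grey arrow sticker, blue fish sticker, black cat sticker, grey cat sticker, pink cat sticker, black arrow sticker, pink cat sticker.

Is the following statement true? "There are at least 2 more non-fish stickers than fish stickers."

True

There are 23 non-fish stickers.
There are 7 fish stickers.
The claim requires 23 − 7 = 16 ≥ 2, which holds.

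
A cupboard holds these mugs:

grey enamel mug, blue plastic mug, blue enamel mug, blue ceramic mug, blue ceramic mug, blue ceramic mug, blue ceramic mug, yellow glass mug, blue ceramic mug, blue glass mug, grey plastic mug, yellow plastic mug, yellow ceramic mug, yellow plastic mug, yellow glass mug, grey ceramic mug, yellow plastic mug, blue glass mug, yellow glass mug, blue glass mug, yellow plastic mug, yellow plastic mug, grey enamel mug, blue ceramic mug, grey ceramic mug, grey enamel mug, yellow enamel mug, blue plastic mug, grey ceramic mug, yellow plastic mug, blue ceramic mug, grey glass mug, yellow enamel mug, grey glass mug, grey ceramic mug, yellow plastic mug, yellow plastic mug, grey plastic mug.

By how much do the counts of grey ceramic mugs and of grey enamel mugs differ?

grey ceramic mugs: 4. grey enamel mugs: 3.
|4 − 3| = 4 − 3 = 1.

1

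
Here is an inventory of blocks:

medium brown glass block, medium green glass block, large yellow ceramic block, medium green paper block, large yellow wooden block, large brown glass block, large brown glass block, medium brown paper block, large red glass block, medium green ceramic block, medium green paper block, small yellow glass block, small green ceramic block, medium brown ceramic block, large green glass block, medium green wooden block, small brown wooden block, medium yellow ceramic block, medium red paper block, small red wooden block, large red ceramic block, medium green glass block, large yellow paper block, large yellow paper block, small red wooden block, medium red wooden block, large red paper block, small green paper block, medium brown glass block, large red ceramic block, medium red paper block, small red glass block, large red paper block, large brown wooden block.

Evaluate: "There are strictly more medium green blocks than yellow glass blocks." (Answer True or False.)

True

medium green blocks: 6.
yellow glass blocks: 1.
The claim requires 6 > 1, which holds.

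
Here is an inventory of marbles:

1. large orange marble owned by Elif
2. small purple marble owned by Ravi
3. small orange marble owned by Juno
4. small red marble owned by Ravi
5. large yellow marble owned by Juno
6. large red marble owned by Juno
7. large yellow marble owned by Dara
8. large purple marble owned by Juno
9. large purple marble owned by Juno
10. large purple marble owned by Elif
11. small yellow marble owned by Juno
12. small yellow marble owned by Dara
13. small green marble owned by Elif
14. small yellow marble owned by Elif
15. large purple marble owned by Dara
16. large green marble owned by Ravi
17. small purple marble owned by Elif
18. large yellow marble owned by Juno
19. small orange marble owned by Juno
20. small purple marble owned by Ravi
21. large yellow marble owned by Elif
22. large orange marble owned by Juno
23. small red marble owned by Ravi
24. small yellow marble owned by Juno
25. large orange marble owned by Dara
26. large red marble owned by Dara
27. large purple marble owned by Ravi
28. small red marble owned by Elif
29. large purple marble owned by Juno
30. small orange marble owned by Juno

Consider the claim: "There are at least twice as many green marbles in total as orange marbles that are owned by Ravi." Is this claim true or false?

True

There are 2 green marbles.
Count of orange marbles owned by Ravi: 0.
The claim requires 2 ≥ 2 × 0 = 0, which holds.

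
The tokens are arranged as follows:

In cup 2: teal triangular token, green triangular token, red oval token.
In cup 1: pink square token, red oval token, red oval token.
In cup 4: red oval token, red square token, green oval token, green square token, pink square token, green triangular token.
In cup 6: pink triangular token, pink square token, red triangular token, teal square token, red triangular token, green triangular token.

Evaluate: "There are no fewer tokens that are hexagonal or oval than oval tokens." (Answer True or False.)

There are 5 tokens that are hexagonal or oval.
There are 5 oval tokens.
The claim requires 5 ≥ 5, which holds.

True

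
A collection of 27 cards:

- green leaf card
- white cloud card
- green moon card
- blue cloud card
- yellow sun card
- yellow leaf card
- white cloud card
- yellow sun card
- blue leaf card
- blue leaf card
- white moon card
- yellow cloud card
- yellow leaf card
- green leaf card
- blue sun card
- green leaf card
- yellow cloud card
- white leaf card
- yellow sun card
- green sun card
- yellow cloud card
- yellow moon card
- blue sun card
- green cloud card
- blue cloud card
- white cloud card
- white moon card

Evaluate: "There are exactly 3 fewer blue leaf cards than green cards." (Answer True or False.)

|blue leaf cards| = 2.
|green cards| = 6.
The claim requires 6 − 2 (= 4) to equal 3, which does not hold.

False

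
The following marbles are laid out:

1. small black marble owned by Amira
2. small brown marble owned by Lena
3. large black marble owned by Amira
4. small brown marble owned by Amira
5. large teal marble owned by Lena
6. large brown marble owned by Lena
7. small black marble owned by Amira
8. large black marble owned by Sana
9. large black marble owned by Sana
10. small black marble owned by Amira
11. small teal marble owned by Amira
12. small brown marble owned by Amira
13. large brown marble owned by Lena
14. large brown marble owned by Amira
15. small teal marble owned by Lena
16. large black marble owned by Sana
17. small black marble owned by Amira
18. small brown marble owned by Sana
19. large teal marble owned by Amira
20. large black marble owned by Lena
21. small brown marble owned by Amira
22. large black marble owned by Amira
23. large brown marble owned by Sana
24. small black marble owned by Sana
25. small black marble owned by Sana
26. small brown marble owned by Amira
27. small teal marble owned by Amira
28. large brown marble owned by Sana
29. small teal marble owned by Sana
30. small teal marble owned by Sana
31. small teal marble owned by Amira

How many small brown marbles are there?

6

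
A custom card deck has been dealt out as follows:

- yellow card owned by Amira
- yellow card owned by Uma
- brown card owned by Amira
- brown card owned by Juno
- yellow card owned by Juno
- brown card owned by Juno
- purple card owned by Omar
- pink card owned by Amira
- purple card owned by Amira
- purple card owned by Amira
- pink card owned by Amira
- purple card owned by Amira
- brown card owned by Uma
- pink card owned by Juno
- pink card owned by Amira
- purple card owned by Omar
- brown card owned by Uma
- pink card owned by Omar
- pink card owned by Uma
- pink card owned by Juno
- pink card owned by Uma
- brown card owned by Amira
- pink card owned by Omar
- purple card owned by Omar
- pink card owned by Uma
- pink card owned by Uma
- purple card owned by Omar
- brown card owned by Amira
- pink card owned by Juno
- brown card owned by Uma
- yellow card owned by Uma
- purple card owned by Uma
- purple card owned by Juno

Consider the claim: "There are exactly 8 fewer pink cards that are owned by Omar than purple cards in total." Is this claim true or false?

False

Count of pink cards owned by Omar: 2.
There are 9 purple cards.
The claim requires 9 − 2 (= 7) to equal 8, which does not hold.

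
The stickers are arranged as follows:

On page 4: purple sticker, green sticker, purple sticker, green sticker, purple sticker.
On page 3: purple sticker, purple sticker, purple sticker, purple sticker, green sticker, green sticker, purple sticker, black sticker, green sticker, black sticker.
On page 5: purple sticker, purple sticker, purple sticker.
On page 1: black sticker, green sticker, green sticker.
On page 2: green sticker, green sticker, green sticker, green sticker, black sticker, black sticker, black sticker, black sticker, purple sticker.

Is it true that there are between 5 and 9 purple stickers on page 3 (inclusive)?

True

purple stickers on page 3: 5.
The claim requires 5 ≤ 5 ≤ 9, which holds.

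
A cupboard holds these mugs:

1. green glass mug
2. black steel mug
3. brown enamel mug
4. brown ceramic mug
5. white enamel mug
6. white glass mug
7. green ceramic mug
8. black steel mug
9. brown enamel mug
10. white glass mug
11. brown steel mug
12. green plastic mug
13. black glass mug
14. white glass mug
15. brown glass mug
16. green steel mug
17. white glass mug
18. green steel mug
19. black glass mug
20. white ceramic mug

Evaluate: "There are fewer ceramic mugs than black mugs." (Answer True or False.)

True

ceramic mugs: 3.
black mugs: 4.
The claim requires 3 < 4, which holds.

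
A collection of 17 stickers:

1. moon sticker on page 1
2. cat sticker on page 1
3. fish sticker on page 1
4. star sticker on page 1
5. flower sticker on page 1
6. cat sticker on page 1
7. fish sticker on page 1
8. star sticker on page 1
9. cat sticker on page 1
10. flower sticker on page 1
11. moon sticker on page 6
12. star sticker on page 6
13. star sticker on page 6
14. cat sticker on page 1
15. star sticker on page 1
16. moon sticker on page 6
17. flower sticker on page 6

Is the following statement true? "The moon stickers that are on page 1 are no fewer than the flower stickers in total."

|moon stickers on page 1| = 1.
|flower stickers| = 3.
The claim requires 1 ≥ 3, which does not hold.

False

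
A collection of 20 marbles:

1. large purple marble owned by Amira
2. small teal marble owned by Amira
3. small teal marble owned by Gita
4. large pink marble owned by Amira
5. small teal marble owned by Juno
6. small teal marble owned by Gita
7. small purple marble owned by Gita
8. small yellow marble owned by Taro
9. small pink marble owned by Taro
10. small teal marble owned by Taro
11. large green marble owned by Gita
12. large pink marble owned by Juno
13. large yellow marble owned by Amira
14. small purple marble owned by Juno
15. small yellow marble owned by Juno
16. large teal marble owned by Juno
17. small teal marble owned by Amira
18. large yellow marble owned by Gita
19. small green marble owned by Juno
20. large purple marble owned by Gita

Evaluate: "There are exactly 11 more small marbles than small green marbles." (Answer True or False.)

There are 12 small marbles.
There is 1 small green marble.
The claim requires 12 − 1 (= 11) to equal 11, which holds.

True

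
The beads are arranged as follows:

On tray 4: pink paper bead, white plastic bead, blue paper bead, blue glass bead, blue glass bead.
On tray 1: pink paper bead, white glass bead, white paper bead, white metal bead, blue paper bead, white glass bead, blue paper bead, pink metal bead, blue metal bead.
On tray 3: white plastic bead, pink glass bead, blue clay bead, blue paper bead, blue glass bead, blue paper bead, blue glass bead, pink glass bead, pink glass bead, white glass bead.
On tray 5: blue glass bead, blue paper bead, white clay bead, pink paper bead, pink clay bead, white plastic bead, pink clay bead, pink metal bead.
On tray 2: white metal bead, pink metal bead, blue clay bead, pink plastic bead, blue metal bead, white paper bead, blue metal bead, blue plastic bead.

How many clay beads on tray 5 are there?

3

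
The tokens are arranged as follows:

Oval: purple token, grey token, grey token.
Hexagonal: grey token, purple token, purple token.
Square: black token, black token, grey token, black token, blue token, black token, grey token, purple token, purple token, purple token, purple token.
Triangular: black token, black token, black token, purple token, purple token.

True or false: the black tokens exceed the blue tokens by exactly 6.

True

There are 7 black tokens.
There is 1 blue token.
The claim requires 7 − 1 (= 6) to equal 6, which holds.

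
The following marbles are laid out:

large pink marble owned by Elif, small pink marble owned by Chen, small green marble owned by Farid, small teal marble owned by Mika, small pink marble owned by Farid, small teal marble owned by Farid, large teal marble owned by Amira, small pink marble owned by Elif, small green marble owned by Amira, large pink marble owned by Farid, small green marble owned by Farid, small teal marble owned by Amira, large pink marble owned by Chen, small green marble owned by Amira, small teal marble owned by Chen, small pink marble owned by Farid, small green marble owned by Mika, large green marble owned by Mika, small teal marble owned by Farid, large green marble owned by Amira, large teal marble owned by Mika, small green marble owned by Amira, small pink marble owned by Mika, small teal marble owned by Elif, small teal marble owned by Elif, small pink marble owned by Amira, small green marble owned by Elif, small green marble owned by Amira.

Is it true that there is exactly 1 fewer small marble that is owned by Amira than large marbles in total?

|small marbles owned by Amira| = 6.
|large marbles| = 7.
The claim requires 7 − 6 (= 1) to equal 1, which holds.

True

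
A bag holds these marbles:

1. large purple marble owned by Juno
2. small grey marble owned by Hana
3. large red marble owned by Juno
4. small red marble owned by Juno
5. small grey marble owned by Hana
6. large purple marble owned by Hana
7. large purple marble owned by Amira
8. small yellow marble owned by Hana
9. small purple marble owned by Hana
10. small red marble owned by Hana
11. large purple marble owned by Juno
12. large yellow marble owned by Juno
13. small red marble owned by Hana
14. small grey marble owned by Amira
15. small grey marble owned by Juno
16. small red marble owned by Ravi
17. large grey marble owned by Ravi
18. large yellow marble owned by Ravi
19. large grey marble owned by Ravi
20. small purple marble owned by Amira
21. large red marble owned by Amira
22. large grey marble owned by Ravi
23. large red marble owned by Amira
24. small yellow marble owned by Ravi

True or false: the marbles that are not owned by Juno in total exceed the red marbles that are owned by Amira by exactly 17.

False

marbles that are not owned by Juno: 18.
red marbles owned by Amira: 2.
The claim requires 18 − 2 (= 16) to equal 17, which does not hold.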